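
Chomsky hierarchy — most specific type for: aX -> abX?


LHS has context (more than one symbol) and |LHS| ≤ |RHS|
Classification: Type 1 (Context-Sensitive)


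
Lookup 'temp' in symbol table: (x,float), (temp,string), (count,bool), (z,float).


Lookup 'temp' → type string


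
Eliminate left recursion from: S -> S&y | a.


Left-recursive alternatives: S&y; non-recursive: a
Introduce S': S -> aS', S' -> &yS' | ε


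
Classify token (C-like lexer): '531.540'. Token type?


Pattern: digits with a decimal point
Type: FLOAT_LITERAL


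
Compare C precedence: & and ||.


'&' is bitwise AND (level 5); '||' is logical OR (level 1)
Higher level binds tighter
'&' has higher precedence than '||'


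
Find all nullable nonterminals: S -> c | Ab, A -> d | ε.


A nonterminal is nullable iff some alternative derives ε (directly, or every symbol in it is nullable)
Nullable: {A}


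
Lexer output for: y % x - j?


Scan left to right, longest-match per lexeme
Tokens: ID(y), OP(%), ID(x), OP(-), ID(j)


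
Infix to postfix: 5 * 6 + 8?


Left to right (same or higher precedence on left)
Postfix: 5 6 * 8 +


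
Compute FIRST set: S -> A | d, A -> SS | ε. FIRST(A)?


Per alternative of A: FIRST(SS) = {d, ε}; FIRST(ε) = {ε}
FIRST(A) = {d, ε}


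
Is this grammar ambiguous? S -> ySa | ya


balanced y^n…a^n: each string has a unique parse
Unambiguous


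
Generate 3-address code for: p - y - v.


Break into single-operator statements:
t1 = p - y
t2 = t1 - v


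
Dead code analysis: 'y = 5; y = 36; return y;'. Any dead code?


first assignment to y is overwritten before any read
Dead: 'y = 5'


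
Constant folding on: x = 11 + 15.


11 + 15 = 26 at compile time
Optimized: x = 26


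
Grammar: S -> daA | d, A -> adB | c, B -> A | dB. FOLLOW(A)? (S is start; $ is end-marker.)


$ ∈ FOLLOW(S). For each A -> αBβ: add FIRST(β)\{ε} to FOLLOW(B); if β nullable, add FOLLOW(A).
FOLLOW(A) = {$}


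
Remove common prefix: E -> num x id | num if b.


Common prefix: 'num'
Factored: E -> num E', E' -> x id | if b


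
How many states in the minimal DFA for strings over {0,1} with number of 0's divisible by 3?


Track (count of 0) mod 3: states 0..2, accept at 0
Minimal DFA: 3 states


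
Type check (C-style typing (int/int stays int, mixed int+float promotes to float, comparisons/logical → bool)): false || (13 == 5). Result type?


Operand types: bool || bool
Rule: logical operators take bool operands and yield bool
Result type: bool


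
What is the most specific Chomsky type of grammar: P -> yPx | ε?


Single nonterminal LHS, but y^n x^n is not regular
Classification: Type 2 (Context-Free)


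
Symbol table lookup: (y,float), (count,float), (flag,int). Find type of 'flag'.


Lookup 'flag' → type int


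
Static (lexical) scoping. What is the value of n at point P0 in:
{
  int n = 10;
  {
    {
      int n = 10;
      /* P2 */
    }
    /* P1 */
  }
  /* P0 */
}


n declared in the same block as P0
n = 10


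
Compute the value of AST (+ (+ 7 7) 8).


Evaluate inner: (+ 7 7) = 14
Evaluate root: (+ 14 8) = 22
Result: 22


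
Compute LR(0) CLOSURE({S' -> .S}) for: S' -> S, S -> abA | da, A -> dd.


Start: S' -> .S
For each item with dot before a nonterminal B, add B -> .γ for every B-production
Closure: [S' -> .S, S -> .abA, S -> .da]


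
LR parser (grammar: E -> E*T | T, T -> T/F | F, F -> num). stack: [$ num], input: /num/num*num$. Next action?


'num' on top is the handle for F -> num
Action: reduce (F -> num)


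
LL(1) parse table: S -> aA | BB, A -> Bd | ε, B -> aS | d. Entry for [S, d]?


For [S, d]: 'd' ∈ FIRST(BB)
Entry: S -> BB


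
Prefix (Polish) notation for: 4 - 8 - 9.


left-to-right (same/higher precedence on left): tree is (- (- 4 8) 9)
Prefix: - - 4 8 9


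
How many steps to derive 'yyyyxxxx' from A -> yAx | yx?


Derivation: A => yAx => yyAxx => yyyAxxx => yyyyxxxx
Steps: 4


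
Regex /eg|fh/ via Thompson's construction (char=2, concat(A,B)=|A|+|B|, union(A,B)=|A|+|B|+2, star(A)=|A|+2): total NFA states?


Syntax tree has 4 char leaf(s), 1 union(s), 0 star(s)
chars contribute 4×2 = 8; each union adds +2; each star adds +2
Total: 8 + 2 + 0 = 10 states


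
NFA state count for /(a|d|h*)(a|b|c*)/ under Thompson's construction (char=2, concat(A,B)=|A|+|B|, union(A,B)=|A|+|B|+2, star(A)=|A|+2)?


Syntax tree has 6 char leaf(s), 4 union(s), 2 star(s)
chars contribute 6×2 = 12; each union adds +2; each star adds +2
Total: 12 + 8 + 4 = 24 states


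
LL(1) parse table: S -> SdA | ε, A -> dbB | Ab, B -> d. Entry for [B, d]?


For [B, d]: 'd' ∈ FIRST(d)
Entry: B -> d


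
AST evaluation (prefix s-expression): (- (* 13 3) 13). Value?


Evaluate inner: (* 13 3) = 39
Evaluate root: (- 39 13) = 26
Result: 26


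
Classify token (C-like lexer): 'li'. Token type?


Pattern: letter/underscore followed by alphanumerics, not a keyword
Type: IDENTIFIER


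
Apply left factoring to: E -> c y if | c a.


Common prefix: 'c'
Factored: E -> c E', E' -> y if | a


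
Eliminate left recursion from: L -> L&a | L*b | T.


Left-recursive alternatives: L&a, L*b; non-recursive: T
Introduce L': L -> TL', L' -> &aL' | *bL' | ε


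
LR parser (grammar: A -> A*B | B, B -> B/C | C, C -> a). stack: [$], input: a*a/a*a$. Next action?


no handle on stack; shift 'a'
Action: shift


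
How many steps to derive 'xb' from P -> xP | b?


Derivation: P => xP => xb
Steps: 2


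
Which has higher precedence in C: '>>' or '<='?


'>>' is shift (level 8); '<=' is relational (level 7)
Higher level binds tighter
'>>' has higher precedence than '<='


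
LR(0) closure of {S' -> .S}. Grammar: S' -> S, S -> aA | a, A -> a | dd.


Start: S' -> .S
For each item with dot before a nonterminal B, add B -> .γ for every B-production
Closure: [S' -> .S, S -> .aA, S -> .a]


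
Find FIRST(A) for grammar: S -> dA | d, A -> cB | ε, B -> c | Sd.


Per alternative of A: FIRST(cB) = {c}; FIRST(ε) = {ε}
FIRST(A) = {c, ε}


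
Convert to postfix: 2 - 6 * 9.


* has higher precedence, evaluate 6*9 first
Postfix: 2 6 9 * -


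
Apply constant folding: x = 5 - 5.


5 - 5 = 0 at compile time
Optimized: x = 0


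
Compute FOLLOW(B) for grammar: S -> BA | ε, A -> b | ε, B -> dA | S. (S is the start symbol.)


$ ∈ FOLLOW(S). For each A -> αBβ: add FIRST(β)\{ε} to FOLLOW(B); if β nullable, add FOLLOW(A).
FOLLOW(B) = {$, b}


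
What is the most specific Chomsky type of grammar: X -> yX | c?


Right-linear: every RHS is a terminal or a terminal followed by one nonterminal
Classification: Type 3 (Regular)


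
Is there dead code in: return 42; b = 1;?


statement follows a return and is unreachable
Dead: 'b = 1'


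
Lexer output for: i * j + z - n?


Scan left to right, longest-match per lexeme
Tokens: ID(i), OP(*), ID(j), OP(+), ID(z), OP(-), ID(n)


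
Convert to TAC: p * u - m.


Break into single-operator statements:
t1 = p * u
t2 = t1 - m


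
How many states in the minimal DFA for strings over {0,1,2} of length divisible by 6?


Track length mod 6: states 0..5, accept at 0
Minimal DFA: 6 states


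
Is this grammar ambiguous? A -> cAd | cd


balanced c^n…d^n: each string has a unique parse
Unambiguous


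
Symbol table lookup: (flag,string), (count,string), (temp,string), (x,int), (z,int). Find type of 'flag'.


Lookup 'flag' → type string


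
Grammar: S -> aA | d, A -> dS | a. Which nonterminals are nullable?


A nonterminal is nullable iff some alternative derives ε (directly, or every symbol in it is nullable)
Nullable: {}


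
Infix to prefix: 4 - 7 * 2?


'*' binds tighter: tree is (- 4 (* 7 2))
Prefix: - 4 * 7 2


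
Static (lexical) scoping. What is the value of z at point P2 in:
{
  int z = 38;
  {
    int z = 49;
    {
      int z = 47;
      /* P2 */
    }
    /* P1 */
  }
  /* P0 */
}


z declared in the same block as P2
z = 47


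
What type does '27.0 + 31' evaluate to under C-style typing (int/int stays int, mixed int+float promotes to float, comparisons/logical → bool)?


Operand types: float + int
Rule: mixed int/float promotes to float; int/int stays int
Result type: float


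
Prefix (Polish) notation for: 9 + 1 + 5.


left-to-right (same/higher precedence on left): tree is (+ (+ 9 1) 5)
Prefix: + + 9 1 5


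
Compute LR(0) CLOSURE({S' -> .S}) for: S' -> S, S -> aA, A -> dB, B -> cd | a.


Start: S' -> .S
For each item with dot before a nonterminal B, add B -> .γ for every B-production
Closure: [S' -> .S, S -> .aA]


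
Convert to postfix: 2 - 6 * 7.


* has higher precedence, evaluate 6*7 first
Postfix: 2 6 7 * -


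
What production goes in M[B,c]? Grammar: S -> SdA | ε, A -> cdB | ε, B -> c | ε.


For [B, c]: 'c' ∈ FIRST(c)
Entry: B -> c


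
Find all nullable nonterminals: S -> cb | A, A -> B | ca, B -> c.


A nonterminal is nullable iff some alternative derives ε (directly, or every symbol in it is nullable)
Nullable: {}


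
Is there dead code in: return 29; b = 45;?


statement follows a return and is unreachable
Dead: 'b = 45'


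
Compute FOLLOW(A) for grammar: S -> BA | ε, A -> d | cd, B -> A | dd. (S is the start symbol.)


$ ∈ FOLLOW(S). For each A -> αBβ: add FIRST(β)\{ε} to FOLLOW(B); if β nullable, add FOLLOW(A).
FOLLOW(A) = {$, c, d}


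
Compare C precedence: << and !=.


'<<' is shift (level 8); '!=' is equality (level 6)
Higher level binds tighter
'<<' has higher precedence than '!='


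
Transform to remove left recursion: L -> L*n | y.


Left-recursive alternatives: L*n; non-recursive: y
Introduce L': L -> yL', L' -> *nL' | ε


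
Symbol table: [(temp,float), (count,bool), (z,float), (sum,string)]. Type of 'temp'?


Lookup 'temp' → type float


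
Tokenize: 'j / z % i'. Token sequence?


Scan left to right, longest-match per lexeme
Tokens: ID(j), OP(/), ID(z), OP(%), ID(i)


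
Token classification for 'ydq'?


Pattern: letter/underscore followed by alphanumerics, not a keyword
Type: IDENTIFIER


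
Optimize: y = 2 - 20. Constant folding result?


2 - 20 = -18 at compile time
Optimized: y = -18


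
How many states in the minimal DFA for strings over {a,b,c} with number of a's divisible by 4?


Track (count of a) mod 4: states 0..3, accept at 0
Minimal DFA: 4 states


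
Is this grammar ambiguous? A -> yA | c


right-linear, alternatives start with distinct terminals 'y' vs 'c': unique leftmost derivation
Unambiguous


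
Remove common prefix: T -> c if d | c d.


Common prefix: 'c'
Factored: T -> c T', T' -> if d | d


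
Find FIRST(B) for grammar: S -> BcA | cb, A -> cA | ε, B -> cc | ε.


Per alternative of B: FIRST(cc) = {c}; FIRST(ε) = {ε}
FIRST(B) = {c, ε}


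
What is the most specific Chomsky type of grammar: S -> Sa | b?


Left-linear: every RHS is a terminal or one nonterminal followed by a terminal
Classification: Type 3 (Regular)


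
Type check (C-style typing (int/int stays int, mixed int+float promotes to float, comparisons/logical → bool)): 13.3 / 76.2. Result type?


Operand types: float / float
Rule: mixed int/float promotes to float; int/int stays int
Result type: float


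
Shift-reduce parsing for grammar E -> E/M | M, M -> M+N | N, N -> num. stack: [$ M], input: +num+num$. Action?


shift '+' to continue M -> M+N
Action: shift


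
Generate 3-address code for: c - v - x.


Break into single-operator statements:
t1 = c - v
t2 = t1 - x


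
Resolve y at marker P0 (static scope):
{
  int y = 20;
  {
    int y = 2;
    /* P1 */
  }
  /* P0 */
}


y declared in the same block as P0
y = 20


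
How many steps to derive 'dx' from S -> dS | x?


Derivation: S => dS => dx
Steps: 2


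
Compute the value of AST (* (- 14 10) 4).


Evaluate inner: (- 14 10) = 4
Evaluate root: (* 4 4) = 16
Result: 16


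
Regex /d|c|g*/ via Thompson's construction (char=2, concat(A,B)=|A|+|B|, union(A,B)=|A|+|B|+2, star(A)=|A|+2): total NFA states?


Syntax tree has 3 char leaf(s), 2 union(s), 1 star(s)
chars contribute 3×2 = 6; each union adds +2; each star adds +2
Total: 6 + 4 + 2 = 12 states


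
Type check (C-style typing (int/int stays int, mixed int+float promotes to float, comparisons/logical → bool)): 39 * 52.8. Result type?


Operand types: int * float
Rule: mixed int/float promotes to float; int/int stays int
Result type: float


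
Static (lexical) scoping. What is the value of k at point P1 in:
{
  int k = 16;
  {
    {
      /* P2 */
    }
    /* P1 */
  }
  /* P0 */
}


P1's block does not declare k; resolves to the enclosing declaration at depth 0
k = 16


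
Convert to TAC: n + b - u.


Break into single-operator statements:
t1 = n + b
t2 = t1 - u


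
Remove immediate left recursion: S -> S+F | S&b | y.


Left-recursive alternatives: S+F, S&b; non-recursive: y
Introduce S': S -> yS', S' -> +FS' | &bS' | ε


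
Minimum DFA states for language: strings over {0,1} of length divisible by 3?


Track length mod 3: states 0..2, accept at 0
Minimal DFA: 3 states


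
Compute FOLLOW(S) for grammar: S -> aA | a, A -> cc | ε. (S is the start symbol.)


$ ∈ FOLLOW(S). For each A -> αBβ: add FIRST(β)\{ε} to FOLLOW(B); if β nullable, add FOLLOW(A).
FOLLOW(S) = {$}


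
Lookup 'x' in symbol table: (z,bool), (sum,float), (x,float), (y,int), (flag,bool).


Lookup 'x' → type float


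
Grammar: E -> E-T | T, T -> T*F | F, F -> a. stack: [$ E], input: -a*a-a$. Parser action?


shift '-' to continue E -> E-T
Action: shift


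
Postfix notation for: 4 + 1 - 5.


Left to right (same or higher precedence on left)
Postfix: 4 1 + 5 -


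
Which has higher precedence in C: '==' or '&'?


'==' is equality (level 6); '&' is bitwise AND (level 5)
Higher level binds tighter
'==' has higher precedence than '&'


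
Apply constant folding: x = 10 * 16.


10 * 16 = 160 at compile time
Optimized: x = 160


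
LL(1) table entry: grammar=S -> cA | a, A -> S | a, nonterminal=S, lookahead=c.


For [S, c]: 'c' ∈ FIRST(cA)
Entry: S -> cA


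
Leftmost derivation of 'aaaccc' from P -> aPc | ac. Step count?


Derivation: P => aPc => aaPcc => aaaccc
Steps: 3


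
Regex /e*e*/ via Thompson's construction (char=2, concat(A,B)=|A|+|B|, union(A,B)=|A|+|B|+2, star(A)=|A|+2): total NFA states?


Syntax tree has 2 char leaf(s), 0 union(s), 2 star(s)
chars contribute 2×2 = 4; each union adds +2; each star adds +2
Total: 4 + 0 + 4 = 8 states


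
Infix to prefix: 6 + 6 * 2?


'*' binds tighter: tree is (+ 6 (* 6 2))
Prefix: + 6 * 6 2


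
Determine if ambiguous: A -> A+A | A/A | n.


'n+n/n' has two parse trees (no precedence encoded between + and /)
Ambiguous


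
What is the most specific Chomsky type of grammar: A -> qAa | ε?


Single nonterminal LHS, but q^n a^n is not regular
Classification: Type 2 (Context-Free)


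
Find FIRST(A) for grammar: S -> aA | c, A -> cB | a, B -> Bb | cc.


Per alternative of A: FIRST(cB) = {c}; FIRST(a) = {a}
FIRST(A) = {a, c}


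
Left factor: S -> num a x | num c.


Common prefix: 'num'
Factored: S -> num S', S' -> a x | c


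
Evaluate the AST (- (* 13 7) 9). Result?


Evaluate inner: (* 13 7) = 91
Evaluate root: (- 91 9) = 82
Result: 82


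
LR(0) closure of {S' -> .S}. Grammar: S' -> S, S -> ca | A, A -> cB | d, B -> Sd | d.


Start: S' -> .S
For each item with dot before a nonterminal B, add B -> .γ for every B-production
Closure: [S' -> .S, S -> .ca, S -> .A, A -> .cB, A -> .d]


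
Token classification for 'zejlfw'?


Pattern: letter/underscore followed by alphanumerics, not a keyword
Type: IDENTIFIER


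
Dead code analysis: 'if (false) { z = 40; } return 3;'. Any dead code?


condition is constant false, so the whole block is unreachable
Dead: 'if (false) { z = 40; }'


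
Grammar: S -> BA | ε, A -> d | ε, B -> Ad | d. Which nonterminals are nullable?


A nonterminal is nullable iff some alternative derives ε (directly, or every symbol in it is nullable)
Nullable: {A, S}


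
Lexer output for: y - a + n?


Scan left to right, longest-match per lexeme
Tokens: ID(y), OP(-), ID(a), OP(+), ID(n)


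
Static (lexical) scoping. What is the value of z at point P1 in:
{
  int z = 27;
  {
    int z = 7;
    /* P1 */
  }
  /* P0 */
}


z declared in the same block as P1
z = 7


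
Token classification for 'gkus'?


Pattern: letter/underscore followed by alphanumerics, not a keyword
Type: IDENTIFIER


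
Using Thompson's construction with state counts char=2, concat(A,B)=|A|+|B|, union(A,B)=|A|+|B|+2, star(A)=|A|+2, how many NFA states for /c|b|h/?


Syntax tree has 3 char leaf(s), 2 union(s), 0 star(s)
chars contribute 3×2 = 6; each union adds +2; each star adds +2
Total: 6 + 4 + 0 = 10 states


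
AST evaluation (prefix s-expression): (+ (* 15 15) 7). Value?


Evaluate inner: (* 15 15) = 225
Evaluate root: (+ 225 7) = 232
Result: 232


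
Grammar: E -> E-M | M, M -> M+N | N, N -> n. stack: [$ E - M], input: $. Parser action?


handle 'E-M' on top; lookahead ∈ FOLLOW(E) = {-, $}
Action: reduce (E -> E-M)


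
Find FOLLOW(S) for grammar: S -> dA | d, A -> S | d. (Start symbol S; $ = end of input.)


$ ∈ FOLLOW(S). For each A -> αBβ: add FIRST(β)\{ε} to FOLLOW(B); if β nullable, add FOLLOW(A).
FOLLOW(S) = {$}


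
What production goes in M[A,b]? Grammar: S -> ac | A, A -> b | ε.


For [A, b]: 'b' ∈ FIRST(b)
Entry: A -> b


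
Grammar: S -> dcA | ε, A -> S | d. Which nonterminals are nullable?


A nonterminal is nullable iff some alternative derives ε (directly, or every symbol in it is nullable)
Nullable: {A, S}


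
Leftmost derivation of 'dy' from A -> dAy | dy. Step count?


Derivation: A => dy
Steps: 1


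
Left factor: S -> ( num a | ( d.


Common prefix: '('
Factored: S -> ( S', S' -> num a | d


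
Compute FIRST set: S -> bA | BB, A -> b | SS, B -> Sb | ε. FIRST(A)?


Per alternative of A: FIRST(b) = {b}; FIRST(SS) = {b, ε}
FIRST(A) = {b, ε}


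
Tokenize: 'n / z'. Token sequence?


Scan left to right, longest-match per lexeme
Tokens: ID(n), OP(/), ID(z)


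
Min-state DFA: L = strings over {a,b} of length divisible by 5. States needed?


Track length mod 5: states 0..4, accept at 0
Minimal DFA: 5 states


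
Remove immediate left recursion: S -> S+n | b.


Left-recursive alternatives: S+n; non-recursive: b
Introduce S': S -> bS', S' -> +nS' | ε


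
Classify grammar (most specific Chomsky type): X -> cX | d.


Right-linear: every RHS is a terminal or a terminal followed by one nonterminal
Classification: Type 3 (Regular)


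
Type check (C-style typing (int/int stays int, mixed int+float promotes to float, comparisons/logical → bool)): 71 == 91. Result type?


Operand types: int == int
Rule: comparison yields bool
Result type: bool


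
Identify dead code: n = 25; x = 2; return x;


n is assigned but never read
Dead: 'n = 25'


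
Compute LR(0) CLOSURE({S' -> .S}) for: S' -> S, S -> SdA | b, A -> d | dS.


Start: S' -> .S
For each item with dot before a nonterminal B, add B -> .γ for every B-production
Closure: [S' -> .S, S -> .SdA, S -> .b]


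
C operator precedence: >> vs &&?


'>>' is shift (level 8); '&&' is logical AND (level 2)
Higher level binds tighter
'>>' has higher precedence than '&&'


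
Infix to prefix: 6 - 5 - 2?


left-to-right (same/higher precedence on left): tree is (- (- 6 5) 2)
Prefix: - - 6 5 2


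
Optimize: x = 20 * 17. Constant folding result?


20 * 17 = 340 at compile time
Optimized: x = 340


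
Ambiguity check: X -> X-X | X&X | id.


'id-id&id' has two parse trees (no precedence encoded between - and &)
Ambiguous


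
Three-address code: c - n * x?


Break into single-operator statements:
t1 = n * x
t2 = c - t1


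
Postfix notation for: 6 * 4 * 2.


Left to right (same or higher precedence on left)
Postfix: 6 4 * 2 *


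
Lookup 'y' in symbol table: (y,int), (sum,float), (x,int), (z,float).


Lookup 'y' → type int


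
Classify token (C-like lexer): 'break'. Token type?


Pattern: reserved word
Type: KEYWORD


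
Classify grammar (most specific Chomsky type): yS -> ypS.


LHS has context (more than one symbol) and |LHS| ≤ |RHS|
Classification: Type 1 (Context-Sensitive)


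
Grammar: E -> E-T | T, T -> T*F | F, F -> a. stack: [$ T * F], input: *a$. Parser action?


handle 'T*F' on top
Action: reduce (T -> T*F)


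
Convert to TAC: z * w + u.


Break into single-operator statements:
t1 = z * w
t2 = t1 + u


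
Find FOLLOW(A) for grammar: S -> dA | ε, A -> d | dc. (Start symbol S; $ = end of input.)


$ ∈ FOLLOW(S). For each A -> αBβ: add FIRST(β)\{ε} to FOLLOW(B); if β nullable, add FOLLOW(A).
FOLLOW(A) = {$}


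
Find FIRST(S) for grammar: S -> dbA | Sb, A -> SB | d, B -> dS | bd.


Per alternative of S: FIRST(dbA) = {d}; FIRST(Sb) = {d}
FIRST(S) = {d}


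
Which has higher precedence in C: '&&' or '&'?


'&' is bitwise AND (level 5); '&&' is logical AND (level 2)
Higher level binds tighter
'&' has higher precedence than '&&'


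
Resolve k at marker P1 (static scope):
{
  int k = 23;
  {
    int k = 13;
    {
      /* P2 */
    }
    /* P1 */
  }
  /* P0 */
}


k declared in the same block as P1
k = 13


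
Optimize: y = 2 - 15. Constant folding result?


2 - 15 = -13 at compile time
Optimized: y = -13


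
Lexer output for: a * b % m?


Scan left to right, longest-match per lexeme
Tokens: ID(a), OP(*), ID(b), OP(%), ID(m)


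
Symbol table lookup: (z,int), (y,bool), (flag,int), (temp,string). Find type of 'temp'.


Lookup 'temp' → type string


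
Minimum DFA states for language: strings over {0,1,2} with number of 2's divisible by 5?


Track (count of 2) mod 5: states 0..4, accept at 0
Minimal DFA: 5 states


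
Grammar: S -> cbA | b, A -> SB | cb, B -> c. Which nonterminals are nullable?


A nonterminal is nullable iff some alternative derives ε (directly, or every symbol in it is nullable)
Nullable: {}


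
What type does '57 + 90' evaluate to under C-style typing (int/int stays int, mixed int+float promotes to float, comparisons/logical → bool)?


Operand types: int + int
Rule: mixed int/float promotes to float; int/int stays int
Result type: int


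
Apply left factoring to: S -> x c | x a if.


Common prefix: 'x'
Factored: S -> x S', S' -> c | a if


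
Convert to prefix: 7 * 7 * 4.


left-to-right (same/higher precedence on left): tree is (* (* 7 7) 4)
Prefix: * * 7 7 4


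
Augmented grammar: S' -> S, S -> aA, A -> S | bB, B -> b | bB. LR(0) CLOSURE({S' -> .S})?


Start: S' -> .S
For each item with dot before a nonterminal B, add B -> .γ for every B-production
Closure: [S' -> .S, S -> .aA]


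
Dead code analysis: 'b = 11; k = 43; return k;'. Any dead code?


b is assigned but never read
Dead: 'b = 11'


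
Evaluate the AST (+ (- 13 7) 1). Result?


Evaluate inner: (- 13 7) = 6
Evaluate root: (+ 6 1) = 7
Result: 7


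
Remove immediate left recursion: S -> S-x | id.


Left-recursive alternatives: S-x; non-recursive: id
Introduce S': S -> idS', S' -> -xS' | ε


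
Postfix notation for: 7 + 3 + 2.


Left to right (same or higher precedence on left)
Postfix: 7 3 + 2 +


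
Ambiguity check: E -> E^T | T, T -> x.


precedence layered via separate nonterminal T: deterministic
Unambiguous


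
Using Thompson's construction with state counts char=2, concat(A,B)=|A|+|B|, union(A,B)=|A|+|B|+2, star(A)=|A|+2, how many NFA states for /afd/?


Syntax tree has 3 char leaf(s), 0 union(s), 0 star(s)
chars contribute 3×2 = 6; each union adds +2; each star adds +2
Total: 6 + 0 + 0 = 6 states


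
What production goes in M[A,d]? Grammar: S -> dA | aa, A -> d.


For [A, d]: 'd' ∈ FIRST(d)
Entry: A -> d


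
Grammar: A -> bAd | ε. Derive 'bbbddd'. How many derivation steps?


Derivation: A => bAd => bbAdd => bbbAddd => bbbddd
Steps: 4


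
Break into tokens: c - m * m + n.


Scan left to right, longest-match per lexeme
Tokens: ID(c), OP(-), ID(m), OP(*), ID(m), OP(+), ID(n)


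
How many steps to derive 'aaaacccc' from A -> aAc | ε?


Derivation: A => aAc => aaAcc => aaaAccc => aaaaAcccc => aaaacccc
Steps: 5


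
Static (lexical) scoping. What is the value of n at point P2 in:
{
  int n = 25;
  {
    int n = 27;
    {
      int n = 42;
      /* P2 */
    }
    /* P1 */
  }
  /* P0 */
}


n declared in the same block as P2
n = 42


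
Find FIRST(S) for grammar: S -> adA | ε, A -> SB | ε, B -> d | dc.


Per alternative of S: FIRST(adA) = {a}; FIRST(ε) = {ε}
FIRST(S) = {a, ε}


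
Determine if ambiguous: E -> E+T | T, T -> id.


precedence layered via separate nonterminal T: deterministic
Unambiguous


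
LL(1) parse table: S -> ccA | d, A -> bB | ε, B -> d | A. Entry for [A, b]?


For [A, b]: 'b' ∈ FIRST(bB)
Entry: A -> bB


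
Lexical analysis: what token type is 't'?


Pattern: letter/underscore followed by alphanumerics, not a keyword
Type: IDENTIFIER


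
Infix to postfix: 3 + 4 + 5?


Left to right (same or higher precedence on left)
Postfix: 3 4 + 5 +


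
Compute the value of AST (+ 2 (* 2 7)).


Evaluate inner: (* 2 7) = 14
Evaluate root: (+ 2 14) = 16
Result: 16


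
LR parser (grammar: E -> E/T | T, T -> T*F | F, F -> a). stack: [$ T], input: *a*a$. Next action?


shift '*' to continue T -> T*F
Action: shift


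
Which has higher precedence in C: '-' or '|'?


'-' is additive (level 9); '|' is bitwise OR (level 3)
Higher level binds tighter
'-' has higher precedence than '|'


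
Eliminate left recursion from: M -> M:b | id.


Left-recursive alternatives: M:b; non-recursive: id
Introduce M': M -> idM', M' -> :bM' | ε


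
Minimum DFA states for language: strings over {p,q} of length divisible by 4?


Track length mod 4: states 0..3, accept at 0
Minimal DFA: 4 states


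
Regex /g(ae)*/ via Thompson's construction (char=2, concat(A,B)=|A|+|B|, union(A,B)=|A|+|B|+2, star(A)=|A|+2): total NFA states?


Syntax tree has 3 char leaf(s), 0 union(s), 1 star(s)
chars contribute 3×2 = 6; each union adds +2; each star adds +2
Total: 6 + 0 + 2 = 8 states


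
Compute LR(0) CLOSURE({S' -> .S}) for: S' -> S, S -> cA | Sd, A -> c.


Start: S' -> .S
For each item with dot before a nonterminal B, add B -> .γ for every B-production
Closure: [S' -> .S, S -> .cA, S -> .Sd]


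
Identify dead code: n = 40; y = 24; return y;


n is assigned but never read
Dead: 'n = 40'


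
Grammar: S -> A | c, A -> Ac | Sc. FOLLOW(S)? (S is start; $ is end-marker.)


$ ∈ FOLLOW(S). For each A -> αBβ: add FIRST(β)\{ε} to FOLLOW(B); if β nullable, add FOLLOW(A).
FOLLOW(S) = {$, c}


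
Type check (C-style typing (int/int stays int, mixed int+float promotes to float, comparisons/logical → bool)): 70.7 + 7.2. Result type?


Operand types: float + float
Rule: mixed int/float promotes to float; int/int stays int
Result type: float


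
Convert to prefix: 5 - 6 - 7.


left-to-right (same/higher precedence on left): tree is (- (- 5 6) 7)
Prefix: - - 5 6 7


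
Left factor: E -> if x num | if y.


Common prefix: 'if'
Factored: E -> if E', E' -> x num | y


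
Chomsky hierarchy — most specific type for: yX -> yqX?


LHS has context (more than one symbol) and |LHS| ≤ |RHS|
Classification: Type 1 (Context-Sensitive)


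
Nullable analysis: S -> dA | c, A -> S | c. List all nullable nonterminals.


A nonterminal is nullable iff some alternative derives ε (directly, or every symbol in it is nullable)
Nullable: {}


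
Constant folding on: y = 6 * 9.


6 * 9 = 54 at compile time
Optimized: y = 54


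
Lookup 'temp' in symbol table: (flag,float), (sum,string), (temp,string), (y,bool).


Lookup 'temp' → type string


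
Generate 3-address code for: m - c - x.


Break into single-operator statements:
t1 = m - c
t2 = t1 - x


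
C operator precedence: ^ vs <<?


'<<' is shift (level 8); '^' is bitwise XOR (level 4)
Higher level binds tighter
'<<' has higher precedence than '^'


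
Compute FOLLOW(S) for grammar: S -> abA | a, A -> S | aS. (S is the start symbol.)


$ ∈ FOLLOW(S). For each A -> αBβ: add FIRST(β)\{ε} to FOLLOW(B); if β nullable, add FOLLOW(A).
FOLLOW(S) = {$}


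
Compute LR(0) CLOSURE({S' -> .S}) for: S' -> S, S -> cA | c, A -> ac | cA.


Start: S' -> .S
For each item with dot before a nonterminal B, add B -> .γ for every B-production
Closure: [S' -> .S, S -> .cA, S -> .c]


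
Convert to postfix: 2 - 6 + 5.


Left to right (same or higher precedence on left)
Postfix: 2 6 - 5 +


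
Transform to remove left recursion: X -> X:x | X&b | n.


Left-recursive alternatives: X:x, X&b; non-recursive: n
Introduce X': X -> nX', X' -> :xX' | &bX' | ε


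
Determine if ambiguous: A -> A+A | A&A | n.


'n+n&n' has two parse trees (no precedence encoded between + and &)
Ambiguous


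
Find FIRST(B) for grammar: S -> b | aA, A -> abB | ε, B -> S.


Per alternative of B: FIRST(S) = {a, b}
FIRST(B) = {a, b}


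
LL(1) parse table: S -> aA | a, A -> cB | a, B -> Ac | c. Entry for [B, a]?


For [B, a]: 'a' ∈ FIRST(Ac)
Entry: B -> Ac


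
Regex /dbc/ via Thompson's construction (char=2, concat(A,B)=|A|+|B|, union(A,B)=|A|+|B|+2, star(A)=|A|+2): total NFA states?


Syntax tree has 3 char leaf(s), 0 union(s), 0 star(s)
chars contribute 3×2 = 6; each union adds +2; each star adds +2
Total: 6 + 0 + 0 = 6 states


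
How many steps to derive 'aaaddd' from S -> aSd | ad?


Derivation: S => aSd => aaSdd => aaaddd
Steps: 3


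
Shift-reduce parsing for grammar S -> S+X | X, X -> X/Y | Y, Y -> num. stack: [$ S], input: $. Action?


start symbol S on stack, input exhausted
Action: accept


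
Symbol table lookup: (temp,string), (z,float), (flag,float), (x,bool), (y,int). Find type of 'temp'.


Lookup 'temp' → type string


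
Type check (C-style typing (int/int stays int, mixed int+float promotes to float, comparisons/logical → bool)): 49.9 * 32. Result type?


Operand types: float * int
Rule: mixed int/float promotes to float; int/int stays int
Result type: float


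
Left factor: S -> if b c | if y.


Common prefix: 'if'
Factored: S -> if S', S' -> b c | y


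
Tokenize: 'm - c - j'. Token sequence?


Scan left to right, longest-match per lexeme
Tokens: ID(m), OP(-), ID(c), OP(-), ID(j)


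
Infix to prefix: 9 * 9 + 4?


left-to-right (same/higher precedence on left): tree is (+ (* 9 9) 4)
Prefix: + * 9 9 4


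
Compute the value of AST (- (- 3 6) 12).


Evaluate inner: (- 3 6) = -3
Evaluate root: (- -3 12) = -15
Result: -15


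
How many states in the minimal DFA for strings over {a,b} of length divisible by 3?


Track length mod 3: states 0..2, accept at 0
Minimal DFA: 3 states


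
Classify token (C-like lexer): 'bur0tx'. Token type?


Pattern: letter/underscore followed by alphanumerics, not a keyword
Type: IDENTIFIER


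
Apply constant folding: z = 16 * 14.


16 * 14 = 224 at compile time
Optimized: z = 224


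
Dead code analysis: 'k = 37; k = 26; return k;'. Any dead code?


first assignment to k is overwritten before any read
Dead: 'k = 37'


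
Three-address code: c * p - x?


Break into single-operator statements:
t1 = c * p
t2 = t1 - x


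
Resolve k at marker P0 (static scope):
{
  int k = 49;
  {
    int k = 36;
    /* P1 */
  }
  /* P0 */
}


k declared in the same block as P0
k = 49


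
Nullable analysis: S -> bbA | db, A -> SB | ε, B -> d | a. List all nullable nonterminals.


A nonterminal is nullable iff some alternative derives ε (directly, or every symbol in it is nullable)
Nullable: {A}


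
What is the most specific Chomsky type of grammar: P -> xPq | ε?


Single nonterminal LHS, but x^n q^n is not regular
Classification: Type 2 (Context-Free)


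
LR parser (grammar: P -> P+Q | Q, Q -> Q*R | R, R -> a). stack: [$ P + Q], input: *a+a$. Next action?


'*' can extend Q; shift to build Q -> Q*R
Action: shift


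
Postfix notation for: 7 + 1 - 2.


Left to right (same or higher precedence on left)
Postfix: 7 1 + 2 -


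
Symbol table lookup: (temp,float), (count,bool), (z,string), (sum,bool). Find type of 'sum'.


Lookup 'sum' → type bool


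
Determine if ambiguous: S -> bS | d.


right-linear, alternatives start with distinct terminals 'b' vs 'd': unique leftmost derivation
Unambiguous


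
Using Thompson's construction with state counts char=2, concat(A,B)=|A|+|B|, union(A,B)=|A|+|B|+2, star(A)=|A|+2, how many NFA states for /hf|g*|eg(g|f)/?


Syntax tree has 7 char leaf(s), 3 union(s), 1 star(s)
chars contribute 7×2 = 14; each union adds +2; each star adds +2
Total: 14 + 6 + 2 = 22 states


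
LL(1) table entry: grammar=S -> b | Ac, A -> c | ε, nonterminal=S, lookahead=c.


For [S, c]: 'c' ∈ FIRST(Ac)
Entry: S -> Ac


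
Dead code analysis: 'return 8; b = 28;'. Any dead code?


statement follows a return and is unreachable
Dead: 'b = 28'


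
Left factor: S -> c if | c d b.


Common prefix: 'c'
Factored: S -> c S', S' -> if | d b


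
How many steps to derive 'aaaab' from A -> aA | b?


Derivation: A => aA => aaA => aaaA => aaaaA => aaaab
Steps: 5


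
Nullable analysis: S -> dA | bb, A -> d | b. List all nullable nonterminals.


A nonterminal is nullable iff some alternative derives ε (directly, or every symbol in it is nullable)
Nullable: {}


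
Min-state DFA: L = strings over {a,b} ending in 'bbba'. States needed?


Track the longest suffix of input matching a prefix of 'bbba': 5 classes (prefixes of length 0..4)
Minimal DFA: 5 states


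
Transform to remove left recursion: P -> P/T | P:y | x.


Left-recursive alternatives: P/T, P:y; non-recursive: x
Introduce P': P -> xP', P' -> /TP' | :yP' | ε


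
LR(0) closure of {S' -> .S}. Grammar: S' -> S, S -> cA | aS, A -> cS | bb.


Start: S' -> .S
For each item with dot before a nonterminal B, add B -> .γ for every B-production
Closure: [S' -> .S, S -> .cA, S -> .aS]


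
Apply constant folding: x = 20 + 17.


20 + 17 = 37 at compile time
Optimized: x = 37


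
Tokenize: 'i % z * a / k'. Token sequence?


Scan left to right, longest-match per lexeme
Tokens: ID(i), OP(%), ID(z), OP(*), ID(a), OP(/), ID(k)


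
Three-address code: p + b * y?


Break into single-operator statements:
t1 = b * y
t2 = p + t1


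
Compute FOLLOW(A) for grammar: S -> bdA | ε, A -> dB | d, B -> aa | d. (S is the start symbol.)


$ ∈ FOLLOW(S). For each A -> αBβ: add FIRST(β)\{ε} to FOLLOW(B); if β nullable, add FOLLOW(A).
FOLLOW(A) = {$}


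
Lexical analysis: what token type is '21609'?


Pattern: digits only
Type: INTEGER_LITERAL


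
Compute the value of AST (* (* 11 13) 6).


Evaluate inner: (* 11 13) = 143
Evaluate root: (* 143 6) = 858
Result: 858


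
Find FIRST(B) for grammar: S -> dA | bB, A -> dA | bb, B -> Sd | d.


Per alternative of B: FIRST(Sd) = {b, d}; FIRST(d) = {d}
FIRST(B) = {b, d}


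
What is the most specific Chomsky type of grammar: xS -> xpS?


LHS has context (more than one symbol) and |LHS| ≤ |RHS|
Classification: Type 1 (Context-Sensitive)


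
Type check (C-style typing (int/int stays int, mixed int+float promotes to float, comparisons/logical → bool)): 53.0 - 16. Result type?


Operand types: float - int
Rule: mixed int/float promotes to float; int/int stays int
Result type: float


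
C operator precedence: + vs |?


'+' is additive (level 9); '|' is bitwise OR (level 3)
Higher level binds tighter
'+' has higher precedence than '|'


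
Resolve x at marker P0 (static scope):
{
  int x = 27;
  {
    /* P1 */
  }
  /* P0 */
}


x declared in the same block as P0
x = 27


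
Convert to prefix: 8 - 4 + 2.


left-to-right (same/higher precedence on left): tree is (+ (- 8 4) 2)
Prefix: + - 8 4 2


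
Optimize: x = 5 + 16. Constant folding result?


5 + 16 = 21 at compile time
Optimized: x = 21


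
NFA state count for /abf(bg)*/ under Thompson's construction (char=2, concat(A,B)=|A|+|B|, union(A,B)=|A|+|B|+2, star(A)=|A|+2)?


Syntax tree has 5 char leaf(s), 0 union(s), 1 star(s)
chars contribute 5×2 = 10; each union adds +2; each star adds +2
Total: 10 + 0 + 2 = 12 states


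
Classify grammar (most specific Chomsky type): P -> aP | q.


Right-linear: every RHS is a terminal or a terminal followed by one nonterminal
Classification: Type 3 (Regular)


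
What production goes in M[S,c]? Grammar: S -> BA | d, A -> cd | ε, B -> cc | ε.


For [S, c]: 'c' ∈ FIRST(BA)
Entry: S -> BA


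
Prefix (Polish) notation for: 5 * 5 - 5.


left-to-right (same/higher precedence on left): tree is (- (* 5 5) 5)
Prefix: - * 5 5 5


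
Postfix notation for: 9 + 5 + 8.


Left to right (same or higher precedence on left)
Postfix: 9 5 + 8 +


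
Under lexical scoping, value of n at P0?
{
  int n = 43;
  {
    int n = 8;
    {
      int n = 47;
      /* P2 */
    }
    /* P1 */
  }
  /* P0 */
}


n declared in the same block as P0
n = 43


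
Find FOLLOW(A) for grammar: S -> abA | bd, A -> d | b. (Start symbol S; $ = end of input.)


$ ∈ FOLLOW(S). For each A -> αBβ: add FIRST(β)\{ε} to FOLLOW(B); if β nullable, add FOLLOW(A).
FOLLOW(A) = {$}


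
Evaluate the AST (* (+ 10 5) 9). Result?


Evaluate inner: (+ 10 5) = 15
Evaluate root: (* 15 9) = 135
Result: 135


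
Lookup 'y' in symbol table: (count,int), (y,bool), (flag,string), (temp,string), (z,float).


Lookup 'y' → type bool


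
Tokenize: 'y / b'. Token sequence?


Scan left to right, longest-match per lexeme
Tokens: ID(y), OP(/), ID(b)


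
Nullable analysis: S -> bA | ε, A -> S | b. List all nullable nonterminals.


A nonterminal is nullable iff some alternative derives ε (directly, or every symbol in it is nullable)
Nullable: {A, S}


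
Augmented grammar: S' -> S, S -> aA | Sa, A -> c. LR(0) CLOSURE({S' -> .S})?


Start: S' -> .S
For each item with dot before a nonterminal B, add B -> .γ for every B-production
Closure: [S' -> .S, S -> .aA, S -> .Sa]


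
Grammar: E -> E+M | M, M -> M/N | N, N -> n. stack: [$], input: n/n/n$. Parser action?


no handle on stack; shift 'n'
Action: shift


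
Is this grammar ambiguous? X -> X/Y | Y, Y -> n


precedence layered via separate nonterminal Y: deterministic
Unambiguous


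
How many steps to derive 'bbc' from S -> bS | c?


Derivation: S => bS => bbS => bbc
Steps: 3


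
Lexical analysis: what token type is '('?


Pattern: delimiter/punctuation
Type: PUNCTUATION


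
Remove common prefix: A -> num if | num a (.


Common prefix: 'num'
Factored: A -> num A', A' -> if | a (


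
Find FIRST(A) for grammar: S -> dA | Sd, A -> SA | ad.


Per alternative of A: FIRST(SA) = {d}; FIRST(ad) = {a}
FIRST(A) = {a, d}


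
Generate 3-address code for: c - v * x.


Break into single-operator statements:
t1 = v * x
t2 = c - t1
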